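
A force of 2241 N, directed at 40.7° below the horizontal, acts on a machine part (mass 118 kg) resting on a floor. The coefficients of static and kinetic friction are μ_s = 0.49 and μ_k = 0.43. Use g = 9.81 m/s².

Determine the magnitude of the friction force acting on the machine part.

f ≈ 1130 N

N = m g + P sin α = 1158 + 2241×sin 40.7° = 2619 N.
Horizontally, friction must balance P cos α = 1699 N.
μ_s N = 0.49 × 2619 = 1283 N.
1699 > 1283 N → the machine part slides; f = μ_k N = 0.43×2619 = 1130 N.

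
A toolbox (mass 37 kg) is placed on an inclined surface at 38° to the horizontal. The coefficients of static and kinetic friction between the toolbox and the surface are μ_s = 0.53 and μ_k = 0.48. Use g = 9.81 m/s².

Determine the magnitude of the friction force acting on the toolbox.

f ≈ 137 N (up the incline)

Perpendicular to the surface, N = m g cos θ = 37·9.81·cos 38° = 286 N.
For equilibrium along the incline, friction must balance the weight component: f = m g sin θ = 223.5 N up the slope.
Static friction can supply at most μ_s N = 151.6 N.
Since |223.5| > 151.6 N, static friction cannot hold it; the toolbox slides down the incline and kinetic friction applies: f = μ_k N = 0.48 × 286 = 137 N.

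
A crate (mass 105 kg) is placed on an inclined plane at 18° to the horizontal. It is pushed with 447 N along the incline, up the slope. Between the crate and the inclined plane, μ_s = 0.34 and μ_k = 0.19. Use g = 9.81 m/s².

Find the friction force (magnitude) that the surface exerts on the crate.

Normal force: N = m g cos θ = 105 × 9.81 × cos 18° = 979.6 N.
Parallel to the incline, ΣF = 0 gives f = m g sin θ − P = 318.3 − 447 = -128.7 N (up-slope positive).
Static friction can supply at most μ_s N = 333.1 N.
Since |-128.7| ≤ 333.1 N, static friction is sufficient; f equals the required value, not μ_s N.

f ≈ 129 N (down the incline)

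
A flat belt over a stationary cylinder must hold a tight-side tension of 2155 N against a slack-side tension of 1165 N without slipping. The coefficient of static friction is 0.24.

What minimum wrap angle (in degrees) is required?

T₂/T₁ = e^{μβ} → β = ln(T₂/T₁)/μ.
β = ln(2155/1165)/0.24 = 0.6151/0.24 = 2.563 rad.
In degrees: β = 2.563 × 180/π = 147°.

β_min ≈ 147°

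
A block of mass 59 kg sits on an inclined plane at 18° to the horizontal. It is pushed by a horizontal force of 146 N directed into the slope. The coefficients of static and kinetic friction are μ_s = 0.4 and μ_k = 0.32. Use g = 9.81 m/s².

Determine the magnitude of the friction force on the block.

f ≈ 40 N (up the incline)

Normal direction: N = m g cos θ + P sin θ = 595.6 N.
Parallel to the incline: P cos θ − m g sin θ = 138.9 − 178.9 = -40 N; the friction needed to balance this is 40 N acting up the slope.
The limit of static friction is μ_s N = 238.2 N.
Since 40 N is within the 238.2 N limit, the block stays put and friction is exactly 40 N.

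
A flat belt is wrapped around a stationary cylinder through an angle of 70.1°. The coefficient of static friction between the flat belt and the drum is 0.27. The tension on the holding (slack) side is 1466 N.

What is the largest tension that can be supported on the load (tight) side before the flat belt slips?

T_max ≈ 2040 N

At impending slip the capstan equation gives T₂/T₁ = e^{μβ} with β in radians.
β = 70.1° × π/180 = 1.223 rad.
e^{μβ} = e^{0.27×1.223} = 1.391.
T₂ = T₁ · e^{μβ} = 1466 × 1.391 = 2040 N.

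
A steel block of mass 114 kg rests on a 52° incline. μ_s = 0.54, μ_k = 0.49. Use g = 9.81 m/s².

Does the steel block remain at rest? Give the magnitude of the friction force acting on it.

N = m g cos θ = 689 N.
Down-slope weight component: m g sin θ = 881 N.
μ_s N = 372 N.
881 > 372 N, so it slides; kinetic friction f = μ_k N = 0.49×689 = 337 N.

f ≈ 337 N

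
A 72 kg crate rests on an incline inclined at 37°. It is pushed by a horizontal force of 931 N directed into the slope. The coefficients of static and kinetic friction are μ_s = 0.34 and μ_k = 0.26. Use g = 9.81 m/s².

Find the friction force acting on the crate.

f ≈ 318 N (down the incline)

Resolve perpendicular to the incline: N = m g cos θ + P sin θ = 72×9.81×cos 37° + 931×sin 37° = 1124 N.
Parallel to the incline: P cos θ − m g sin θ = 743.5 − 425.1 = 318.5 N; the friction needed to balance this is 318.5 N acting down the slope.
Maximum static friction: μ_s N = 0.34 × 1124 = 382.3 N.
|f_req| = 318.5 ≤ 382.3 N → the crate is in equilibrium; friction equals the required value.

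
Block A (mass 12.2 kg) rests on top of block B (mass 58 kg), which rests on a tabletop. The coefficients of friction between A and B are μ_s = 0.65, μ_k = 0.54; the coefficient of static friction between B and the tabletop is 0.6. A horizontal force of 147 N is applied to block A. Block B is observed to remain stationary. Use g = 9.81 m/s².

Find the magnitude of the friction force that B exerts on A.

f ≈ 64.6 N

Between the blocks, N₁ = m_A g = 119.7 N.
So the A–B interface can sustain at most μ_s N₁ = 77.79 N of static friction.
P = 147 N exceeds that limit, so A slips over B and the interface friction becomes kinetic: f₁ = μ_k N₁ = 0.54×119.7 = 64.6 N.
B experiences an equal 64.6 N forward from A (third law). B is in equilibrium, so the floor supplies f₂ = 64.6 N of static friction (limit μ_s(m_A+m_B)g = 413.2 N, not exceeded).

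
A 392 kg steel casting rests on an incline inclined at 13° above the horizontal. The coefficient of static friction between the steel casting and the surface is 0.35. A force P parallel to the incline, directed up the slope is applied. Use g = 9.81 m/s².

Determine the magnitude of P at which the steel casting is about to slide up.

At impending motion up the slope, friction acts down-slope at its limit: f = μ_s N.
P is parallel to the surface, so N = m g cos θ = 3750 N.
Along the incline: P = m g sin θ + μ_s N = 865 + 0.35×3750 = 2180 N.

P ≈ 2180 N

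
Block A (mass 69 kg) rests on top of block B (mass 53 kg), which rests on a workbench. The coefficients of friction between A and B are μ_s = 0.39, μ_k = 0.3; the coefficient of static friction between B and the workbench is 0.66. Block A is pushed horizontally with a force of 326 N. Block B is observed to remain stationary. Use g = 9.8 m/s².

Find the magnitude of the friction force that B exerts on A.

The normal force B exerts on A is simply A's weight, N₁ = 676.2 N.
Maximum static friction on A from B: μ_s N₁ = 0.39×676.2 = 263.7 N.
P = 326 N exceeds that limit, so A slips over B and the interface friction becomes kinetic: f₁ = μ_k N₁ = 0.3×676.2 = 203 N.
B experiences an equal 203 N forward from A (third law). B is in equilibrium, so the floor supplies f₂ = 203 N of static friction (limit μ_s(m_A+m_B)g = 789.1 N, not exceeded).

f ≈ 203 N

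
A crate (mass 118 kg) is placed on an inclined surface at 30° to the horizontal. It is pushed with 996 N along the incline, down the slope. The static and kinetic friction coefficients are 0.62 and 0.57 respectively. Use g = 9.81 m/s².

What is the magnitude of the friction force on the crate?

f ≈ 571 N (up the incline)

The normal reaction is N = m g cos θ = 1002 N.
For equilibrium along the incline the friction force must supply f = m g sin θ + P = 578.8 + 996 = 1575 N (positive meaning up-slope).
Maximum static friction available: μ_s N = 0.62 × 1002 = 621.5 N.
|1575| exceeds 621.5 N, so the crate slips down-slope; friction is kinetic, f = μ_k N = 0.57×1002 = 571 N.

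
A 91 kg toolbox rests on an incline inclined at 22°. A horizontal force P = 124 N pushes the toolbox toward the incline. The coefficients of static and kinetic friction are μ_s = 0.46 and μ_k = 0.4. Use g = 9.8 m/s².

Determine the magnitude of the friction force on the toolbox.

The horizontal push has a component P sin θ into the surface, so N = m g cos θ + P sin θ = 826.9 + 46.45 = 873.3 N.
Along the incline, the net driving force (taking up-slope positive) is P cos θ − m g sin θ = 115 − 334.1 = -219.1 N, so equilibrium requires friction f = 219.1 N (up-slope).
Maximum static friction: μ_s N = 0.46 × 873.3 = 401.7 N.
|f_req| = 219.1 ≤ 401.7 N → the toolbox is in equilibrium; friction equals the required value.

f ≈ 219 N (up the incline)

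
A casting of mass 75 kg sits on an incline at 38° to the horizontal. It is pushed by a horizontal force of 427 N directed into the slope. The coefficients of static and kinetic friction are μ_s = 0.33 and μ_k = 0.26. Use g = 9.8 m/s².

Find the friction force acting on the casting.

f ≈ 116 N (up the incline)

Normal direction: N = m g cos θ + P sin θ = 842.1 N.
Parallel to the incline: P cos θ − m g sin θ = 336.5 − 452.5 = -116 N; the friction needed to balance this is 116 N acting up the slope.
The limit of static friction is μ_s N = 277.9 N.
|f_req| = 116 ≤ 277.9 N → the casting is in equilibrium; friction equals the required value.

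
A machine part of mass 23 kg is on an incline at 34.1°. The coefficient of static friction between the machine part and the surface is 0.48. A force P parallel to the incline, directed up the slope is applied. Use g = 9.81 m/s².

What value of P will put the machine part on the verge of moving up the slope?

At impending motion up the slope, friction acts down-slope at its limit: f = μ_s N.
P is parallel to the surface, so N = m g cos θ = 187 N.
Along the incline: P = m g sin θ + μ_s N = 126 + 0.48×187 = 216 N.

P ≈ 216 N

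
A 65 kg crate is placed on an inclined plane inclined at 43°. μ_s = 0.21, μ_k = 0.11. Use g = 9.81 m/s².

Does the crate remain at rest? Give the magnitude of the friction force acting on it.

N = m g cos θ = 466 N.
Down-slope weight component: m g sin θ = 435 N.
μ_s N = 97.9 N.
435 > 97.9 N, so it slides; kinetic friction f = μ_k N = 0.11×466 = 51.3 N.

f ≈ 51.3 N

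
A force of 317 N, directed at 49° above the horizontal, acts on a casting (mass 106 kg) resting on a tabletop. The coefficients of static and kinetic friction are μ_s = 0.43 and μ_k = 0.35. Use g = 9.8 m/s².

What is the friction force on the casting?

Vertical equilibrium gives N = m g − P sin α = 799.6 N.
For equilibrium, f = P cos α = 317×cos 49° = 208 N.
μ_s N = 0.43 × 799.6 = 343.8 N.
208 ≤ 343.8 N → static; friction equals the required 208 N.

f ≈ 208 N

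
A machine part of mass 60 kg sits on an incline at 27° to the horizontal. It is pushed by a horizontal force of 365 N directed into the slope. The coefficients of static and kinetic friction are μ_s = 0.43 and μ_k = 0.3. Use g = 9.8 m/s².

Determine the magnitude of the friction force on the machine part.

f ≈ 58.3 N (down the incline)

The horizontal push has a component P sin θ into the surface, so N = m g cos θ + P sin θ = 523.9 + 165.7 = 689.6 N.
Along the incline, the net driving force (taking up-slope positive) is P cos θ − m g sin θ = 325.2 − 266.9 = 58.27 N, so equilibrium requires friction f = -58.27 N (down-slope).
Maximum static friction: μ_s N = 0.43 × 689.6 = 296.5 N.
|f_req| = 58.27 ≤ 296.5 N → the machine part is in equilibrium; friction equals the required value.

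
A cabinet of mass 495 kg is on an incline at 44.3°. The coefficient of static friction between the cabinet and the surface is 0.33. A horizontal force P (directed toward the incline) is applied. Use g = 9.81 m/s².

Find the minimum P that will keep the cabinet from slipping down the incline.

The cabinet tends to slide down (tan θ > μ_s), so at the point of impending slip friction acts up-slope at its limit: f = μ_s N.
Perpendicular to the incline: N = m g cos θ + P sin θ.
Along the incline: P cos θ + μ_s N = m g sin θ, i.e. P cos θ + μ_s (m g cos θ + P sin θ) = m g sin θ.
Solving, P (cos θ + μ_s sin θ) = m g (sin θ − μ_s cos θ), so P = 4860×0.4622/0.9462 = 2370 N.

P_min ≈ 2370 N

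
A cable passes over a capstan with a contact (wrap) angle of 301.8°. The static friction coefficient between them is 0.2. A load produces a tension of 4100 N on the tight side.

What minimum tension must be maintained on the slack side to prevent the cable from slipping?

Capstan equation at impending slip: T_tight/T_slack = e^{μβ}.
β = 301.8° = 5.267 rad; e^{μβ} = e^{0.2×5.267} = 2.868.
T_slack = T_tight / e^{μβ} = 4100 / 2.868 = 1430 N.

T_min ≈ 1430 N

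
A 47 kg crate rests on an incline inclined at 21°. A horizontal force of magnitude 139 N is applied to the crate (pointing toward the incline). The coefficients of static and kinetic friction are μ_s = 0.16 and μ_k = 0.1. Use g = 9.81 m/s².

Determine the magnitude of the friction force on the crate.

f ≈ 35.5 N (up the incline)

The horizontal push has a component P sin θ into the surface, so N = m g cos θ + P sin θ = 430.4 + 49.81 = 480.3 N.
Parallel to the incline: P cos θ − m g sin θ = 129.8 − 165.2 = -35.47 N; the friction needed to balance this is 35.47 N acting up the slope.
The limit of static friction is μ_s N = 76.84 N.
|f_req| = 35.47 ≤ 76.84 N → the crate is in equilibrium; friction equals the required value.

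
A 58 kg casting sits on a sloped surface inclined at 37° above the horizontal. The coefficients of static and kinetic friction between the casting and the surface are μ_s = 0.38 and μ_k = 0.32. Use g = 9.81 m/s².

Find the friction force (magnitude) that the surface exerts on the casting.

The normal reaction is N = m g cos θ = 454.4 N.
Along the slope the weight component is m g sin θ = 342.4 N; friction must supply exactly this, acting up-slope.
Static friction can supply at most μ_s N = 172.7 N.
|342.4| exceeds 172.7 N, so the casting slips down-slope; friction is kinetic, f = μ_k N = 0.32×454.4 = 145 N.

f ≈ 145 N (up the incline)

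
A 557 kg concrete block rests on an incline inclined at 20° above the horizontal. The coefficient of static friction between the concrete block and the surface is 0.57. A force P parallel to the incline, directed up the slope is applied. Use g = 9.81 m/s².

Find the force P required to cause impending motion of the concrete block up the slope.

At impending motion up the slope, friction acts down-slope at its limit: f = μ_s N.
P is parallel to the surface, so N = m g cos θ = 5130 N.
Along the incline: P = m g sin θ + μ_s N = 1870 + 0.57×5130 = 4800 N.

P ≈ 4800 N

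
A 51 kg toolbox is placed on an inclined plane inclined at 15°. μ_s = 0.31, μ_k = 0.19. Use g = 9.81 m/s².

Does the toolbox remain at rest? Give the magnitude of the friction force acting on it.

N = m g cos θ = 483 N.
Down-slope weight component: m g sin θ = 129 N.
μ_s N = 150 N.
129 ≤ 150 N, so it stays put; friction = 129 N.

f ≈ 129 N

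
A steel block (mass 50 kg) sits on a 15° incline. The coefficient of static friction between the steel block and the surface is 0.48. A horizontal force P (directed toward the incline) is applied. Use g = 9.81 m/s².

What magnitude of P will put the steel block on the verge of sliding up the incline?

At impending motion up the slope, friction acts down-slope at its limit: f = μ_s N.
Perpendicular to the incline: N = m g cos θ + P sin θ.
Along the incline: P cos θ = m g sin θ + μ_s N = m g sin θ + μ_s (m g cos θ + P sin θ).
Solving, P (cos θ − μ_s sin θ) = m g (sin θ + μ_s cos θ), so P = 50×9.81×(sin 15° + 0.48 cos 15°)/(cos 15° − 0.48 sin 15°) = 490×0.7225/0.8417 = 421 N.

P ≈ 421 N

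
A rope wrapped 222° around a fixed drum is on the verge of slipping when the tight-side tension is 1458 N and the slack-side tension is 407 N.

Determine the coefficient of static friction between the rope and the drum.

μ ≈ 0.329

T₂/T₁ = e^{μβ} → μ = ln(T₂/T₁)/β.
β = 222° = 3.875 rad.
μ = ln(1458/407)/3.875 = ln(3.582)/3.875 = 0.329.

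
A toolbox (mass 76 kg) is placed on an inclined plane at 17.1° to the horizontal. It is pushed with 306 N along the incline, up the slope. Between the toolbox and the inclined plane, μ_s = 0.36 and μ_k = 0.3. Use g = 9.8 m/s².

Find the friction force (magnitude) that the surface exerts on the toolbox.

Perpendicular to the surface, N = m g cos θ = 76·9.8·cos 17.1° = 711.9 N.
Parallel to the incline, ΣF = 0 gives f = m g sin θ − P = 219 − 306 = -87 N (up-slope positive).
The static-friction ceiling is μ_s N = 0.36 × 711.9 = 256.3 N.
Since |-87| ≤ 256.3 N, no slip — friction simply equals what equilibrium demands.

f ≈ 87 N (down the incline)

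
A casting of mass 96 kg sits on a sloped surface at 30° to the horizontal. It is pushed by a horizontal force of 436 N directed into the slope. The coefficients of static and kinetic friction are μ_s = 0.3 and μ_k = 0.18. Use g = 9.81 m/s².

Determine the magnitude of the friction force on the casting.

Normal direction: N = m g cos θ + P sin θ = 1034 N.
Parallel to the incline: P cos θ − m g sin θ = 377.6 − 470.9 = -93.29 N; the friction needed to balance this is 93.29 N acting up the slope.
Maximum static friction: μ_s N = 0.3 × 1034 = 310.1 N.
|f_req| = 93.29 ≤ 310.1 N → the casting is in equilibrium; friction equals the required value.

f ≈ 93.3 N (up the incline)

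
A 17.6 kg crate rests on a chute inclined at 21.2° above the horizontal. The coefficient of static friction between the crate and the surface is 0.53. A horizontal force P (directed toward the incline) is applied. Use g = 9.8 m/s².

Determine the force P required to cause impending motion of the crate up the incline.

P ≈ 199 N

At impending motion up the slope, friction acts down-slope at its limit: f = μ_s N.
Perpendicular to the incline: N = m g cos θ + P sin θ.
Along the incline: P cos θ = m g sin θ + μ_s N = m g sin θ + μ_s (m g cos θ + P sin θ).
Solving, P (cos θ − μ_s sin θ) = m g (sin θ + μ_s cos θ), so P = 17.6×9.8×(sin 21.2° + 0.53 cos 21.2°)/(cos 21.2° − 0.53 sin 21.2°) = 172×0.8558/0.7407 = 199 N.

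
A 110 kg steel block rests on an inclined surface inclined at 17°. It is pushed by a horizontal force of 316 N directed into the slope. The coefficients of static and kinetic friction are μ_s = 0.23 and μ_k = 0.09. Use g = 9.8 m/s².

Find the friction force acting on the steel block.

Normal direction: N = m g cos θ + P sin θ = 1123 N.
Parallel to the incline: P cos θ − m g sin θ = 302.2 − 315.2 = -12.98 N; the friction needed to balance this is 12.98 N acting up the slope.
The limit of static friction is μ_s N = 258.4 N.
Since 12.98 N is within the 258.4 N limit, the steel block stays put and friction is exactly 13 N.

f ≈ 13 N (up the incline)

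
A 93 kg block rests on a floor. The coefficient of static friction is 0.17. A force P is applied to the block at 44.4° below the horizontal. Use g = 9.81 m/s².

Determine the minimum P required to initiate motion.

N = m g + P sin α (the push presses the block into the floor).
At impending slip, P cos α = μ_s N = μ_s (m g + P sin α).
Solving: P (cos α − μ_s sin α) = μ_s m g → P = 0.17×912/(cos 44.4° − 0.17 sin 44.4°) = 155/0.5955 = 260 N.

P ≈ 260 N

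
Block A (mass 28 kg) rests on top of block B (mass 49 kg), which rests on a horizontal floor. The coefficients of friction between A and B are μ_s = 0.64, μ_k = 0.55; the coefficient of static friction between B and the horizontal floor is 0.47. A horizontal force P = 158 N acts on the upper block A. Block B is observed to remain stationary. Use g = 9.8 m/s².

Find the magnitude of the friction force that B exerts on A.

Between the blocks, N₁ = m_A g = 274.4 N.
Maximum static friction on A from B: μ_s N₁ = 0.64×274.4 = 175.6 N.
Since P = 158 N ≤ 175.6 N, A does not slip on B; friction on A equals P = 158 N.
B experiences an equal 158 N forward from A (third law). B is in equilibrium, so the floor supplies f₂ = 158 N of static friction (limit μ_s(m_A+m_B)g = 354.7 N, not exceeded).

f ≈ 158 N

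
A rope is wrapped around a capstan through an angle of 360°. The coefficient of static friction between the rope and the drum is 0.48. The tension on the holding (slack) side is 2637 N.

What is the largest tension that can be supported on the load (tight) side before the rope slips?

At impending slip the capstan equation gives T₂/T₁ = e^{μβ} with β in radians.
β = 360° × π/180 = 6.283 rad.
e^{μβ} = e^{0.48×6.283} = 20.41.
T₂ = T₁ · e^{μβ} = 2637 × 20.41 = 53800 N.

T_max ≈ 53800 N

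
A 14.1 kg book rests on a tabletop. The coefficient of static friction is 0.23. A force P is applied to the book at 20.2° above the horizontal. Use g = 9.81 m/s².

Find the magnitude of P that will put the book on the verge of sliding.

P ≈ 31.3 N

N = m g − P sin α (the pull lifts the book).
At impending slip, P cos α = μ_s N = μ_s (m g − P sin α).
Solving: P (cos α + μ_s sin α) = μ_s m g → P = 0.23×138/(cos 20.2° + 0.23 sin 20.2°) = 31.8/1.018 = 31.3 N.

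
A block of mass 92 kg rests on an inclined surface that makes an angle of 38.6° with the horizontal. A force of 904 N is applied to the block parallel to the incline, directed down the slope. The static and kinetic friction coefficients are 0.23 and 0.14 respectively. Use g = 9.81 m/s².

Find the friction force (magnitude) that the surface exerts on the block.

f ≈ 98.7 N (up the incline)

Perpendicular to the surface, N = m g cos θ = 92·9.81·cos 38.6° = 705.3 N.
For equilibrium along the incline the friction force must supply f = m g sin θ + P = 563.1 + 904 = 1467 N (positive meaning up-slope).
The static-friction ceiling is μ_s N = 0.23 × 705.3 = 162.2 N.
|1467| exceeds 162.2 N, so the block slips down-slope; friction is kinetic, f = μ_k N = 0.14×705.3 = 98.7 N.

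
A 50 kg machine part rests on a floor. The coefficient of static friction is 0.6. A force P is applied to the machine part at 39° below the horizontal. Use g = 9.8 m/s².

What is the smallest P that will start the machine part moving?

N = m g + P sin α (the push presses the machine part into the floor).
At impending slip, P cos α = μ_s N = μ_s (m g + P sin α).
Solving: P (cos α − μ_s sin α) = μ_s m g → P = 0.6×490/(cos 39° − 0.6 sin 39°) = 294/0.3996 = 736 N.

P ≈ 736 N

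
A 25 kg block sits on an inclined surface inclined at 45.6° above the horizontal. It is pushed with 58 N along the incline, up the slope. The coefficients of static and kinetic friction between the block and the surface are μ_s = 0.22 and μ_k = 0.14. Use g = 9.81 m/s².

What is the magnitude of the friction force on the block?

f ≈ 24 N (up the incline)

Normal force: N = m g cos θ = 25 × 9.81 × cos 45.6° = 171.6 N.
For equilibrium along the incline the friction force must supply f = m g sin θ − P = 175.2 − 58 = 117.2 N (positive meaning up-slope).
Static friction can supply at most μ_s N = 37.75 N.
Since |117.2| > 37.75 N, static friction cannot hold it; the block slides down the incline and kinetic friction applies: f = μ_k N = 0.14 × 171.6 = 24 N.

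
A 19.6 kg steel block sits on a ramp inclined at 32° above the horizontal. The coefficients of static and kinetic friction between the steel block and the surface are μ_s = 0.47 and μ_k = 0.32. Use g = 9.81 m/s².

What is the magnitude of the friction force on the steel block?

f ≈ 52.2 N (up the incline)

The normal reaction is N = m g cos θ = 163.1 N.
For equilibrium along the incline, friction must balance the weight component: f = m g sin θ = 101.9 N up the slope.
Maximum static friction available: μ_s N = 0.47 × 163.1 = 76.64 N.
Since |101.9| > 76.64 N, static friction cannot hold it; the steel block slides down the incline and kinetic friction applies: f = μ_k N = 0.32 × 163.1 = 52.2 N.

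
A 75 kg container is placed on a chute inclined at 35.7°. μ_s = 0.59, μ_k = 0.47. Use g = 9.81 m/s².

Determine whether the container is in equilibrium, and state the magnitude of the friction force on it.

f ≈ 281 N

N = m g cos θ = 597 N.
Down-slope weight component: m g sin θ = 429 N.
μ_s N = 353 N.
429 > 353 N, so it slides; kinetic friction f = μ_k N = 0.47×597 = 281 N.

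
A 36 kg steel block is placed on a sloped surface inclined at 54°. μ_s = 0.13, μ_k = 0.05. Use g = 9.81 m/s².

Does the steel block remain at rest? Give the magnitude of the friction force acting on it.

N = m g cos θ = 208 N.
Down-slope weight component: m g sin θ = 286 N.
μ_s N = 27 N.
286 > 27 N, so it slides; kinetic friction f = μ_k N = 0.05×208 = 10.4 N.

f ≈ 10.4 N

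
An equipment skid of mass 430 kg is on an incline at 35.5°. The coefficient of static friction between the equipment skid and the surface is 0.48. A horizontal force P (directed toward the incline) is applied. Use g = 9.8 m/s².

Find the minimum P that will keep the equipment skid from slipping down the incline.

P_min ≈ 732 N

The equipment skid tends to slide down (tan θ > μ_s), so at the point of impending slip friction acts up-slope at its limit: f = μ_s N.
Perpendicular to the incline: N = m g cos θ + P sin θ.
Along the incline: P cos θ + μ_s N = m g sin θ, i.e. P cos θ + μ_s (m g cos θ + P sin θ) = m g sin θ.
Solving, P (cos θ + μ_s sin θ) = m g (sin θ − μ_s cos θ), so P = 4210×0.1899/1.093 = 732 N.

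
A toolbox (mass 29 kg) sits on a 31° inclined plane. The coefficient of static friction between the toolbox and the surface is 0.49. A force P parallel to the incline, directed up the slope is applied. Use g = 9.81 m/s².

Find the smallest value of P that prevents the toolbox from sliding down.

The toolbox tends to slide down (tan θ > μ_s), so at the point of impending slip friction acts up-slope at its limit: f = μ_s N.
P is parallel to the surface, so N = m g cos θ = 244 N.
Along the incline: P + μ_s N = m g sin θ, so P = 147 − 0.49×244 = 27 N.

P_min ≈ 27 N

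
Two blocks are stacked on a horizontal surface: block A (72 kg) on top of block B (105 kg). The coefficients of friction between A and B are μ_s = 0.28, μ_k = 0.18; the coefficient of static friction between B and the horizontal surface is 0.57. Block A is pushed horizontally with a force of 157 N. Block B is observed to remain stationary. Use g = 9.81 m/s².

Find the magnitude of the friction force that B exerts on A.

f ≈ 157 N

Between the blocks, N₁ = m_A g = 706.3 N.
Maximum static friction on A from B: μ_s N₁ = 0.28×706.3 = 197.8 N.
P = 157 N is within that limit, so A and B move together (both at rest); the A–B friction is simply f₁ = P = 157 N.
B experiences an equal 157 N forward from A (third law). B is in equilibrium, so the floor supplies f₂ = 157 N of static friction (limit μ_s(m_A+m_B)g = 989.7 N, not exceeded).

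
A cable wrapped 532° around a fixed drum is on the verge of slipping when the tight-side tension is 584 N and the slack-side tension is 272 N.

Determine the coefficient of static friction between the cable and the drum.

T₂/T₁ = e^{μβ} → μ = ln(T₂/T₁)/β.
β = 532° = 9.285 rad.
μ = ln(584/272)/9.285 = ln(2.147)/9.285 = 0.0823.

μ ≈ 0.0823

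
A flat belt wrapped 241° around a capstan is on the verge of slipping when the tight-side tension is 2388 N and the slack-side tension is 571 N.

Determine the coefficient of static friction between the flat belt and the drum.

T₂/T₁ = e^{μβ} → μ = ln(T₂/T₁)/β.
β = 241° = 4.206 rad.
μ = ln(2388/571)/4.206 = ln(4.182)/4.206 = 0.34.

μ ≈ 0.34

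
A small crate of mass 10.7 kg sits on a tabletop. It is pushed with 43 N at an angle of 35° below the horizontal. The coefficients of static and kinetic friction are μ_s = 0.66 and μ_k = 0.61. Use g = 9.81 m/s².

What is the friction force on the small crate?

f ≈ 35.2 N

Vertical equilibrium gives N = m g + P sin α = 129.6 N.
Horizontally, friction must balance P cos α = 35.22 N.
μ_s N = 0.66 × 129.6 = 85.56 N.
Since 35.22 N does not exceed the limit, the small crate stays at rest and f = 35.2 N.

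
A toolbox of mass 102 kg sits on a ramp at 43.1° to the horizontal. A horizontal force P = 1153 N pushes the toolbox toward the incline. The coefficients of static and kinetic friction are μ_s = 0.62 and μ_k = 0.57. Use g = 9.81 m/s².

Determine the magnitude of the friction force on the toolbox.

Normal direction: N = m g cos θ + P sin θ = 1518 N.
Along the incline, the net driving force (taking up-slope positive) is P cos θ − m g sin θ = 841.9 − 683.7 = 158.2 N, so equilibrium requires friction f = -158.2 N (down-slope).
Maximum static friction: μ_s N = 0.62 × 1518 = 941.4 N.
Since 158.2 N is within the 941.4 N limit, the toolbox stays put and friction is exactly 158 N.

f ≈ 158 N (down the incline)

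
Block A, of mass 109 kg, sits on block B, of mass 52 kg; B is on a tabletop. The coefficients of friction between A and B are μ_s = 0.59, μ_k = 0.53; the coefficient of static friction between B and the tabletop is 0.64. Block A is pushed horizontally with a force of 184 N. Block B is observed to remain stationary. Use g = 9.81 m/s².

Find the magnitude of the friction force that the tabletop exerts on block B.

f ≈ 184 N

Normal force at the A–B interface: N₁ = m_A g = 1069 N.
Maximum static friction on A from B: μ_s N₁ = 0.59×1069 = 630.9 N.
P = 184 N is within that limit, so A and B move together (both at rest); the A–B friction is simply f₁ = P = 184 N.
By Newton's third law B feels 184 N forward from A. With B stationary, the floor's static friction on B balances it: f₂ = 184 N (well within μ_s(m_A+m_B)g = 1011 N).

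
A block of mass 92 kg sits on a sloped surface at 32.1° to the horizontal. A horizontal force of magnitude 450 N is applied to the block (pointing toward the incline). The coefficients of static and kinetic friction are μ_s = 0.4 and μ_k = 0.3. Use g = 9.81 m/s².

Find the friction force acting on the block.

Normal direction: N = m g cos θ + P sin θ = 1004 N.
Parallel to the incline: P cos θ − m g sin θ = 381.2 − 479.6 = -98.39 N; the friction needed to balance this is 98.39 N acting up the slope.
The limit of static friction is μ_s N = 401.5 N.
Since 98.39 N is within the 401.5 N limit, the block stays put and friction is exactly 98.4 N.

f ≈ 98.4 N (up the incline)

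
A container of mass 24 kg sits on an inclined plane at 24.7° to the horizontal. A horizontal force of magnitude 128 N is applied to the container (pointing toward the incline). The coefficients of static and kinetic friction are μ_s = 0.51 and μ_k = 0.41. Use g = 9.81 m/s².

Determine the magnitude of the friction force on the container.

f ≈ 17.9 N (down the incline)

Resolve perpendicular to the incline: N = m g cos θ + P sin θ = 24×9.81×cos 24.7° + 128×sin 24.7° = 267.4 N.
Parallel to the incline: P cos θ − m g sin θ = 116.3 − 98.38 = 17.91 N; the friction needed to balance this is 17.91 N acting down the slope.
Maximum static friction: μ_s N = 0.51 × 267.4 = 136.4 N.
|f_req| = 17.91 ≤ 136.4 N → the container is in equilibrium; friction equals the required value.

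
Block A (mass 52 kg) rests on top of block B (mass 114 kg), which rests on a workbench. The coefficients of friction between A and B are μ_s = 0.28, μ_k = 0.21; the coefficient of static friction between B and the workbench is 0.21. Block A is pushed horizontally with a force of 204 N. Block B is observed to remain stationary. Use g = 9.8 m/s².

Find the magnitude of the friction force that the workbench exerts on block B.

Normal force at the A–B interface: N₁ = m_A g = 509.6 N.
So the A–B interface can sustain at most μ_s N₁ = 142.7 N of static friction.
P = 204 N exceeds that limit, so A slips over B and the interface friction becomes kinetic: f₁ = μ_k N₁ = 0.21×509.6 = 107 N.
B experiences an equal 107 N forward from A (third law). B is in equilibrium, so the floor supplies f₂ = 107 N of static friction (limit μ_s(m_A+m_B)g = 341.6 N, not exceeded).

f ≈ 107 N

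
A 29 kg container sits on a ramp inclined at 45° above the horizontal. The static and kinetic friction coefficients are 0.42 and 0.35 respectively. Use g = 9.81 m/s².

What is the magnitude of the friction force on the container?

f ≈ 70.4 N (up the incline)

The normal reaction is N = m g cos θ = 201.2 N.
For equilibrium along the incline, friction must balance the weight component: f = m g sin θ = 201.2 N up the slope.
Maximum static friction available: μ_s N = 0.42 × 201.2 = 84.49 N.
|201.2| exceeds 84.49 N, so the container slips down-slope; friction is kinetic, f = μ_k N = 0.35×201.2 = 70.4 N.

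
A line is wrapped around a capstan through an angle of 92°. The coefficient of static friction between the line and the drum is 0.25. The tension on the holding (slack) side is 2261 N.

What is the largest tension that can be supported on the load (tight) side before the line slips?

T_max ≈ 3380 N

At impending slip the capstan equation gives T₂/T₁ = e^{μβ} with β in radians.
β = 92° × π/180 = 1.606 rad.
e^{μβ} = e^{0.25×1.606} = 1.494.
T₂ = T₁ · e^{μβ} = 2261 × 1.494 = 3380 N.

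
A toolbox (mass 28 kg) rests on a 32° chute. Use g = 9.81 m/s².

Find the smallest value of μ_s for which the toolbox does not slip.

At the slip threshold m g sin θ = μ_s m g cos θ, so μ_s,min = tan θ.
μ_s,min = tan 32° = 0.625.

μ_s,min ≈ 0.625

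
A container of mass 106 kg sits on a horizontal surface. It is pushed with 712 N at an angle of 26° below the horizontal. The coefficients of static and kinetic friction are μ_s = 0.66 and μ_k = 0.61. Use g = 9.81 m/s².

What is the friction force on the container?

f ≈ 640 N

Vertical equilibrium gives N = m g + P sin α = 1352 N.
Horizontally, friction must balance P cos α = 639.9 N.
The static-friction limit is μ_s N = 892.3 N.
639.9 ≤ 892.3 N → static; friction equals the required 640 N.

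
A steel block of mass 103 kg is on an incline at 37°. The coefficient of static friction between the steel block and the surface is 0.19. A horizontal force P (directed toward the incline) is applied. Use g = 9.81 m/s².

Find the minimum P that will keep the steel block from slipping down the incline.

The steel block tends to slide down (tan θ > μ_s), so at the point of impending slip friction acts up-slope at its limit: f = μ_s N.
Perpendicular to the incline: N = m g cos θ + P sin θ.
Along the incline: P cos θ + μ_s N = m g sin θ, i.e. P cos θ + μ_s (m g cos θ + P sin θ) = m g sin θ.
Solving, P (cos θ + μ_s sin θ) = m g (sin θ − μ_s cos θ), so P = 1010×0.4501/0.913 = 498 N.

P_min ≈ 498 N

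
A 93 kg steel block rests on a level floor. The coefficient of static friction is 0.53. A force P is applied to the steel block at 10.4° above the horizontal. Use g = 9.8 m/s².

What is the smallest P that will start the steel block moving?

N = m g − P sin α (the pull lifts the steel block).
At impending slip, P cos α = μ_s N = μ_s (m g − P sin α).
Solving: P (cos α + μ_s sin α) = μ_s m g → P = 0.53×911/(cos 10.4° + 0.53 sin 10.4°) = 483/1.079 = 448 N.

P ≈ 448 N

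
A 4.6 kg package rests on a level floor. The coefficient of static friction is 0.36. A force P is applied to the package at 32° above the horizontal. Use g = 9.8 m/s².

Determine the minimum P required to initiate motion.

P ≈ 15.6 N

N = m g − P sin α (the pull lifts the package).
At impending slip, P cos α = μ_s N = μ_s (m g − P sin α).
Solving: P (cos α + μ_s sin α) = μ_s m g → P = 0.36×45.1/(cos 32° + 0.36 sin 32°) = 16.2/1.039 = 15.6 N.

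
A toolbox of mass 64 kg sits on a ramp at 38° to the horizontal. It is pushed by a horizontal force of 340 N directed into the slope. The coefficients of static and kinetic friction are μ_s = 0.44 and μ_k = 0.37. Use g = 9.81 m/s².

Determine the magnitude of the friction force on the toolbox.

The horizontal push has a component P sin θ into the surface, so N = m g cos θ + P sin θ = 494.7 + 209.3 = 704.1 N.
Along the incline, the net driving force (taking up-slope positive) is P cos θ − m g sin θ = 267.9 − 386.5 = -118.6 N, so equilibrium requires friction f = 118.6 N (up-slope).
The limit of static friction is μ_s N = 309.8 N.
Since 118.6 N is within the 309.8 N limit, the toolbox stays put and friction is exactly 119 N.

f ≈ 119 N (up the incline)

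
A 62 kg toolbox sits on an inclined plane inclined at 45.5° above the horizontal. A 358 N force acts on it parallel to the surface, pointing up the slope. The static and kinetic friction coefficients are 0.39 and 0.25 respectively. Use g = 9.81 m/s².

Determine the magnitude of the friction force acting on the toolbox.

f ≈ 75.8 N (up the incline)

Perpendicular to the surface, N = m g cos θ = 62·9.81·cos 45.5° = 426.3 N.
Parallel to the incline, ΣF = 0 gives f = m g sin θ − P = 433.8 − 358 = 75.81 N (up-slope positive).
Static friction can supply at most μ_s N = 166.3 N.
Since |75.81| ≤ 166.3 N, the toolbox remains in static equilibrium and friction takes exactly the required value.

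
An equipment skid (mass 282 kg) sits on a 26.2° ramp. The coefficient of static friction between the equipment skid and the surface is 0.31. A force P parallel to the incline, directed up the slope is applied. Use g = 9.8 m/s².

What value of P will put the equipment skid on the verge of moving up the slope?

P ≈ 1990 N

At impending motion up the slope, friction acts down-slope at its limit: f = μ_s N.
P is parallel to the surface, so N = m g cos θ = 2480 N.
Along the incline: P = m g sin θ + μ_s N = 1220 + 0.31×2480 = 1990 N.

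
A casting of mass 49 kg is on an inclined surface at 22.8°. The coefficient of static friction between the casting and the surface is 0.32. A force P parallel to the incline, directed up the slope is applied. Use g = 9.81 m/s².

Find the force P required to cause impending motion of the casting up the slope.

At impending motion up the slope, friction acts down-slope at its limit: f = μ_s N.
P is parallel to the surface, so N = m g cos θ = 443 N.
Along the incline: P = m g sin θ + μ_s N = 186 + 0.32×443 = 328 N.

P ≈ 328 N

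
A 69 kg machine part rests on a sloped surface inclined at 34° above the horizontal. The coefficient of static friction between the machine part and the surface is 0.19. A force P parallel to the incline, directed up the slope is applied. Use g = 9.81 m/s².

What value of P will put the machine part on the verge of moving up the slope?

At impending motion up the slope, friction acts down-slope at its limit: f = μ_s N.
P is parallel to the surface, so N = m g cos θ = 561 N.
Along the incline: P = m g sin θ + μ_s N = 379 + 0.19×561 = 485 N.

P ≈ 485 N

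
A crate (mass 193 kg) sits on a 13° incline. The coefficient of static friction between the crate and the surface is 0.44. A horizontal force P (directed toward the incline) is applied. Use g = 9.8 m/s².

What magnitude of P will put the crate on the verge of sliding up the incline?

P ≈ 1410 N

At impending motion up the slope, friction acts down-slope at its limit: f = μ_s N.
Perpendicular to the incline: N = m g cos θ + P sin θ.
Along the incline: P cos θ = m g sin θ + μ_s N = m g sin θ + μ_s (m g cos θ + P sin θ).
Solving, P (cos θ − μ_s sin θ) = m g (sin θ + μ_s cos θ), so P = 193×9.8×(sin 13° + 0.44 cos 13°)/(cos 13° − 0.44 sin 13°) = 1890×0.6537/0.8754 = 1410 N.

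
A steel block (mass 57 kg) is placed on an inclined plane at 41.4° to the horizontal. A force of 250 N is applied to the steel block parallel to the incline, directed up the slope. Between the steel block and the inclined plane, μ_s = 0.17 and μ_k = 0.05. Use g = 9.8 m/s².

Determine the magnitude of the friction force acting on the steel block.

The normal reaction is N = m g cos θ = 419 N.
The friction needed for equilibrium is m g sin θ − P = 369.4 − 250 = 119.4 N, measured positive up-slope.
Static friction can supply at most μ_s N = 71.23 N.
|119.4| exceeds 71.23 N, so the steel block slips down-slope; friction is kinetic, f = μ_k N = 0.05×419 = 21 N.

f ≈ 21 N (up the incline)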